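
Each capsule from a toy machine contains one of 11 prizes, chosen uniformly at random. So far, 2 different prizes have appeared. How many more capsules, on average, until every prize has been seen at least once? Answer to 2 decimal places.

The wait to go from k to k+1 distinct prizes is geometric with mean 11/(11-k).
Sum over k = 2,...,10: E = 11/9 + 11/8 + 11/7 + ... + 11/2 + 11/1 = 31.119.

31.12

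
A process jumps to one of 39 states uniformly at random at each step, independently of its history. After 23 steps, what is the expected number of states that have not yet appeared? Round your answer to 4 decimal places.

21.4586

For each state, P(unseen after 23) = (38/39)^23 = 0.55022.
By linearity of expectation, E[unseen] = 39·(38/39)^23 = 21.45860.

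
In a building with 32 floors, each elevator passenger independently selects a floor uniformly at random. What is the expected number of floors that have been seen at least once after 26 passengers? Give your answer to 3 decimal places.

17.983

For each floor, P(seen in 26 passengers) = 1 - (31/32)^26 = 0.5620.
By linearity of expectation, E[distinct seen] = 32·(1 - (31/32)^26) = 17.9830.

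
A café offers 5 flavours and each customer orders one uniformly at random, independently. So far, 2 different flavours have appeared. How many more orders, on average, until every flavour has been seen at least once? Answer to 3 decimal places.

9.167

The wait to go from k to k+1 distinct flavours is geometric with mean 5/(5-k).
Sum over k = 2,...,4: E = 5/3 + 5/2 + 5/1 = 9.1667.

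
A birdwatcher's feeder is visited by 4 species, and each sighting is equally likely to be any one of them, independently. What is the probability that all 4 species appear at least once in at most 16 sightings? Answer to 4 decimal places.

Let A_i be the event that species i is missing after 16 sightings. By inclusion–exclusion on the A_i,
P(all seen) = Σ_{j=0}^{4} (-1)^j C(4,j)((4-j)/4)^16
= 1.00000 - 0.04009 + 0.00009 - 0.00000 + 0.00000
= 0.96000.

0.9600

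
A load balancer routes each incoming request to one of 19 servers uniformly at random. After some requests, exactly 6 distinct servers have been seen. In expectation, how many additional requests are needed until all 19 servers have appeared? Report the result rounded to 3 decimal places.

60.423

The wait to go from k to k+1 distinct servers is geometric with mean 19/(19-k).
Sum over k = 6,...,18: E = 19/13 + 19/12 + 19/11 + ... + 19/2 + 19/1 = 60.4225.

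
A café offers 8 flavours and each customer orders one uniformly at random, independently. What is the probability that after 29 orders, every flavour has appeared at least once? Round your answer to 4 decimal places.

0.8401

Let A_i be the event that flavour i is missing after 29 orders. By inclusion–exclusion on the A_i,
P(all seen) = Σ_{j=0}^{8} (-1)^j C(8,j)((8-j)/8)^29
= 1.00000 - 0.16647 + 0.00667 - 0.00007 + 0.00000 - 0.00000 + 0.00000 - 0.00000 + 0.00000
= 0.84013.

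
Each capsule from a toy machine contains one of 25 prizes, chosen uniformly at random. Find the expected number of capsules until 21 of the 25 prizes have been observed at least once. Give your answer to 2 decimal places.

With k distinct prizes already seen, the next new one arrives after an expected 25/(25-k) capsules.
Sum over k = 0,...,20: E = 25/25 + 25/24 + 25/23 + ... + 25/6 + 25/5 = 43.316.

43.32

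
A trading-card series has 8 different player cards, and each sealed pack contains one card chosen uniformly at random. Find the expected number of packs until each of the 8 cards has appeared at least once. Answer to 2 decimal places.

The wait to go from k to k+1 distinct cards is geometric with mean 8/(8-k).
E[T] = 8/8 + 8/7 + 8/6 + ... + 8/2 + 8/1 = 8·H_{8}.
H_{8} = 2.718, so E[T] = 21.743.

21.74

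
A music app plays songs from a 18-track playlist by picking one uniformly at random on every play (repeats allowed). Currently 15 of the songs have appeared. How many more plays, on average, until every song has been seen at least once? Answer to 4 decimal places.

From k distinct to k+1 distinct takes on average 18/(18-k) plays.
Sum over k = 15,...,17: E = 18/3 + 18/2 + 18/1 = 33.00000.

33.0000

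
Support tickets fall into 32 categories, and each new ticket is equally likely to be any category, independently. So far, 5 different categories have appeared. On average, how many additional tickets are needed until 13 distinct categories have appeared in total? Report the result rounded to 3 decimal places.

From k distinct to k+1 distinct takes on average 32/(32-k) tickets.
Sum over k = 5,...,12: E = 32/27 + 32/26 + 32/25 + ... + 32/21 + 32/20 = 10.9989.

10.999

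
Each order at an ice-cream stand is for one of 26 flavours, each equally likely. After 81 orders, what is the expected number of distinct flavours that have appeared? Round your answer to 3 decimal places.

24.915

For each flavour, P(seen in 81 orders) = 1 - (25/26)^81 = 0.9583.
By linearity of expectation, E[distinct seen] = 26·(1 - (25/26)^81) = 24.9154.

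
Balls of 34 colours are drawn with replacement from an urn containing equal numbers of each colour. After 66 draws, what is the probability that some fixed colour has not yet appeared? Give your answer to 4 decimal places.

0.1394

Each draw misses the fixed colour with probability (34-1)/34 = 33/34, independently.
P(still missing after 66) = (33/34)^66 = 0.13942.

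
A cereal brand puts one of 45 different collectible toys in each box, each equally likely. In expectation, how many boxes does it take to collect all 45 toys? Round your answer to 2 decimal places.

197.77

The wait to go from k to k+1 distinct toys is geometric with mean 45/(45-k).
E[T] = 45/45 + 45/44 + 45/43 + ... + 45/2 + 45/1 = 45·H_{45}.
H_{45} = 4.395, so E[T] = 197.773.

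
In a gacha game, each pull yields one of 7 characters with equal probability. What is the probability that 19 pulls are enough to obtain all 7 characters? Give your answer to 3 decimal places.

0.660

Let A_i be the event that character i is missing after 19 pulls. By inclusion–exclusion on the A_i,
P(all seen) = Σ_{j=0}^{7} (-1)^j C(7,j)((7-j)/7)^19
= 1.0000 - 0.3742 + 0.0351 - 0.0008 + 0.0000 - 0.0000 + 0.0000 - 0.0000
= 0.6601.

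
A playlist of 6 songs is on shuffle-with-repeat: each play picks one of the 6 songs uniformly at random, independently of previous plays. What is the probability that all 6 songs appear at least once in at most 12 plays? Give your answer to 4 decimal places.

0.4378

Let A_i be the event that song i is missing after 12 plays. By inclusion–exclusion on the A_i,
P(all seen) = Σ_{j=0}^{6} (-1)^j C(6,j)((6-j)/6)^12
= 1.00000 - 0.67294 + 0.11561 - 0.00488 + 0.00003 - 0.00000 + 0.00000
= 0.43782.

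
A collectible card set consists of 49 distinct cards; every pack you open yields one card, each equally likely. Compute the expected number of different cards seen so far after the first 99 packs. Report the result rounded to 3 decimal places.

For each card, P(seen in 99 packs) = 1 - (48/49)^99 = 0.8701.
By linearity of expectation, E[distinct seen] = 49·(1 - (48/49)^99) = 42.6369.

42.637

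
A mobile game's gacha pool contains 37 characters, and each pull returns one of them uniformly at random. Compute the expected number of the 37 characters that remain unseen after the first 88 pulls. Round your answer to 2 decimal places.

3.32

For each character, P(unseen after 88) = (36/37)^88 = 0.090.
By linearity of expectation, E[unseen] = 37·(36/37)^88 = 3.319.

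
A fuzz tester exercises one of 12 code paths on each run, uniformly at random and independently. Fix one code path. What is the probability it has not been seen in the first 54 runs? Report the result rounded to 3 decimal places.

0.009

On each run the fixed code path fails to appear with probability 11/12.
P(still missing after 54) = (11/12)^54 = 0.0091.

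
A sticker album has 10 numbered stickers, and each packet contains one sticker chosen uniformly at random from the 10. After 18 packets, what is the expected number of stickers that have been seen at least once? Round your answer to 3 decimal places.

8.499

For each sticker, P(seen in 18 packets) = 1 - (9/10)^18 = 0.8499.
By linearity of expectation, E[distinct seen] = 10·(1 - (9/10)^18) = 8.4991.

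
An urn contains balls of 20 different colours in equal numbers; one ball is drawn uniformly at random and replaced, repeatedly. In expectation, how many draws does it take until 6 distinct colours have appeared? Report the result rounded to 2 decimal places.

With k distinct colours already seen, the next new one arrives after an expected 20/(20-k) draws.
Sum over k = 0,...,5: E = 20/20 + 20/19 + 20/18 + 20/17 + 20/16 + 20/15 = 6.924.

6.92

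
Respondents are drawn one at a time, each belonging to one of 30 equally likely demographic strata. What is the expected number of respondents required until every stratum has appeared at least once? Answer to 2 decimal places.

119.85

After k distinct strata have appeared, the next respondent gives a new one with probability (30-k)/30, so the expected wait for the (k+1)-th is 30/(30-k).
E[T] = 30/30 + 30/29 + 30/28 + ... + 30/2 + 30/1 = 30·H_{30}.
H_{30} = 3.995, so E[T] = 119.850.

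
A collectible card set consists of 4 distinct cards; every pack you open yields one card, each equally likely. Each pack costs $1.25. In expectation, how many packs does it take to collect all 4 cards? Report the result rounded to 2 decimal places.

8.33

After k distinct cards have appeared, the next pack gives a new one with probability (4-k)/4, so the expected wait for the (k+1)-th is 4/(4-k).
E[T] = 4/4 + 4/3 + 4/2 + 4/1 = 4·H_{4}.
H_{4} = 2.083, so E[T] = 8.333.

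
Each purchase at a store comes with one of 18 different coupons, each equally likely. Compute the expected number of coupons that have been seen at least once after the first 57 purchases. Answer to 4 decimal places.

17.3076

For each coupon, P(seen in 57 purchases) = 1 - (17/18)^57 = 0.96154.
By linearity of expectation, E[distinct seen] = 18·(1 - (17/18)^57) = 17.30765.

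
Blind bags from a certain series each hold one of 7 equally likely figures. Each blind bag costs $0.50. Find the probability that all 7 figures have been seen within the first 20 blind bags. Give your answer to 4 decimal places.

0.7039

By inclusion–exclusion over which figures are missing,
P(all seen) = Σ_{j=0}^{7} (-1)^j C(7,j)((7-j)/7)^20
= 1.00000 - 0.32075 + 0.02510 - 0.00048 + 0.00000 - 0.00000 + 0.00000 - 0.00000
= 0.70387.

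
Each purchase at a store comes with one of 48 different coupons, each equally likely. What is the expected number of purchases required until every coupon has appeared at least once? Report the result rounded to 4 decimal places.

214.0223

After k distinct coupons have appeared, the next purchase gives a new one with probability (48-k)/48, so the expected wait for the (k+1)-th is 48/(48-k).
E[T] = 48/48 + 48/47 + 48/46 + ... + 48/2 + 48/1 = 48·H_{48}.
H_{48} = 4.45880, so E[T] = 214.02226.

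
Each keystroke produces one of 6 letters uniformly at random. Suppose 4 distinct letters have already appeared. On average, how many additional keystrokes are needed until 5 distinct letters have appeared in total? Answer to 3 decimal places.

With k distinct letters already seen, the next new one takes an expected 6/(6-k) keystrokes.
Only the k = 4 term is needed: E = 6/2 = 3.0000.

3.000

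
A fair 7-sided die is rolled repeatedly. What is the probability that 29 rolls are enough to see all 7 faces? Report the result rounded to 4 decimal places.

0.9211

By inclusion–exclusion over which faces are missing,
P(all seen) = Σ_{j=0}^{7} (-1)^j C(7,j)((7-j)/7)^29
= 1.00000 - 0.08010 + 0.00121 - 0.00000 + 0.00000 - 0.00000 + 0.00000 - 0.00000
= 0.92111.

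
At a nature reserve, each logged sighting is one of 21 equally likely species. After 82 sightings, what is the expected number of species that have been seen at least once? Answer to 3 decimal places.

20.616

For each species, P(seen in 82 sightings) = 1 - (20/21)^82 = 0.9817.
By linearity of expectation, E[distinct seen] = 21·(1 - (20/21)^82) = 20.6157.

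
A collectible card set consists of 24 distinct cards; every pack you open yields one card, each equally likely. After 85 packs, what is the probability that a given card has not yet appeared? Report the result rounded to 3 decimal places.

On each pack the fixed card fails to appear with probability 23/24.
P(still missing after 85) = (23/24)^85 = 0.0268.

0.027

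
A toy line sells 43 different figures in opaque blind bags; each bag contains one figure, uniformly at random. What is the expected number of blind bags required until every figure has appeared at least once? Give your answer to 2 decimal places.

After k distinct figures have appeared, the next blind bag gives a new one with probability (43-k)/43, so the expected wait for the (k+1)-th is 43/(43-k).
E[T] = 43/43 + 43/42 + 43/41 + ... + 43/2 + 43/1 = 43·H_{43}.
H_{43} = 4.350, so E[T] = 187.050.

187.05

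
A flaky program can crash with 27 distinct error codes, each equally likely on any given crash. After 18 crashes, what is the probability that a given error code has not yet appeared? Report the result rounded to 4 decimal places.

0.5070

Each crash misses the fixed error code with probability (27-1)/27 = 26/27, independently.
P(still missing after 18) = (26/27)^18 = 0.50696.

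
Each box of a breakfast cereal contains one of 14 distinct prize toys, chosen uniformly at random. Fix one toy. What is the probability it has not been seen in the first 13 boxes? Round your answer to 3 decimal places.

Each box misses the fixed toy with probability (14-1)/14 = 13/14, independently.
P(still missing after 13) = (13/14)^13 = 0.3816.

0.382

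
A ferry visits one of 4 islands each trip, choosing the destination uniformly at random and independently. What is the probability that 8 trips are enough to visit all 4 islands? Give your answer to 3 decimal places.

0.623

Let A_i be the event that island i is missing after 8 trips. By inclusion–exclusion on the A_i,
P(all seen) = Σ_{j=0}^{4} (-1)^j C(4,j)((4-j)/4)^8
= 1.0000 - 0.4005 + 0.0234 - 0.0001 + 0.0000
= 0.6229.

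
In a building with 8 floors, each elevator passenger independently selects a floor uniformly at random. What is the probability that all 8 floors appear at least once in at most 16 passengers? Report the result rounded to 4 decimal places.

0.3068

By inclusion–exclusion over which floors are missing,
P(all seen) = Σ_{j=0}^{8} (-1)^j C(8,j)((8-j)/8)^16
= 1.00000 - 0.94454 + 0.28063 - 0.03036 + 0.00107 - 0.00001 + 0.00000 - 0.00000 + 0.00000
= 0.30680.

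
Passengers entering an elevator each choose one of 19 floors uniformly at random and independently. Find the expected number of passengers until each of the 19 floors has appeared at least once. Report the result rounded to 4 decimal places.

67.4071

The wait to go from k to k+1 distinct floors is geometric with mean 19/(19-k).
E[T] = 19/19 + 19/18 + 19/17 + ... + 19/2 + 19/1 = 19·H_{19}.
H_{19} = 3.54774, so E[T] = 67.40705.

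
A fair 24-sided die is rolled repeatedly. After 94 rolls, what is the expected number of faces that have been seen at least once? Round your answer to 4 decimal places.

23.5607

For each face, P(seen in 94 rolls) = 1 - (23/24)^94 = 0.98170.
By linearity of expectation, E[distinct seen] = 24·(1 - (23/24)^94) = 23.56069.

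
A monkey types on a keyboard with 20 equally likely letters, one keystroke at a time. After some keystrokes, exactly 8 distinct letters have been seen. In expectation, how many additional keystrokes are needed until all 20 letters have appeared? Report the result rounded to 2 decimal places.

62.06

With k distinct letters already seen, the next new one takes an expected 20/(20-k) keystrokes.
Sum over k = 8,...,19: E = 20/12 + 20/11 + 20/10 + ... + 20/2 + 20/1 = 62.064.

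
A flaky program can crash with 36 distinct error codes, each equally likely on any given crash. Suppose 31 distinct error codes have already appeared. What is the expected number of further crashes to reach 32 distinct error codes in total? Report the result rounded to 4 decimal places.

7.2000

The wait to go from k to k+1 distinct error codes is geometric with mean 36/(36-k).
Only the k = 31 term is needed: E = 36/5 = 7.20000.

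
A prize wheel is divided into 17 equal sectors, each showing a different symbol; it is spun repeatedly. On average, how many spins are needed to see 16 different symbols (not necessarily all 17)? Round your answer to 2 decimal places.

Going from k to k+1 distinct takes a geometric number of spins with mean 17/(17-k).
Sum over k = 0,...,15: E = 17/17 + 17/16 + 17/15 + ... + 17/3 + 17/2 = 41.472.

41.47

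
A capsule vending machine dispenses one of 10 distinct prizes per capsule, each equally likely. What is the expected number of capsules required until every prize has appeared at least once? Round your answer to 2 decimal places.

29.29

Split into phases: going from k distinct to k+1 distinct takes on average 10/(10-k) capsules.
E[T] = 10/10 + 10/9 + 10/8 + ... + 10/2 + 10/1 = 10·H_{10}.
H_{10} = 2.929, so E[T] = 29.290.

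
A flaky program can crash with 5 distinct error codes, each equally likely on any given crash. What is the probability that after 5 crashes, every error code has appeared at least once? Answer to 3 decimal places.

0.038

Let A_i be the event that error code i is missing after 5 crashes. By inclusion–exclusion on the A_i,
P(all seen) = Σ_{j=0}^{5} (-1)^j C(5,j)((5-j)/5)^5
= 1.0000 - 1.6384 + 0.7776 - 0.1024 + 0.0016 - 0.0000
= 0.0384.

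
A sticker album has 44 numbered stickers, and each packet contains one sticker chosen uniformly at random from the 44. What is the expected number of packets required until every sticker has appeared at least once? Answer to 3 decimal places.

Split into phases: going from k distinct to k+1 distinct takes on average 44/(44-k) packets.
E[T] = 44/44 + 44/43 + 44/42 + ... + 44/2 + 44/1 = 44·H_{44}.
H_{44} = 4.3727, so E[T] = 192.3999.

192.400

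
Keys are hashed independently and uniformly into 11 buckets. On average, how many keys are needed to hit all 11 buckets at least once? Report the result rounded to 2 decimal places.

After k distinct buckets have appeared, the next key gives a new one with probability (11-k)/11, so the expected wait for the (k+1)-th is 11/(11-k).
E[T] = 11/11 + 11/10 + 11/9 + ... + 11/2 + 11/1 = 11·H_{11}.
H_{11} = 3.020, so E[T] = 33.219.

33.22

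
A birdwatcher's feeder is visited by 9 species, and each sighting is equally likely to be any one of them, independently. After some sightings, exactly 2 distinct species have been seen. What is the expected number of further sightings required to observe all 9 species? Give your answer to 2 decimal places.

23.34

With k distinct species already seen, the next new one takes an expected 9/(9-k) sightings.
Sum over k = 2,...,8: E = 9/7 + 9/6 + 9/5 + ... + 9/2 + 9/1 = 23.336.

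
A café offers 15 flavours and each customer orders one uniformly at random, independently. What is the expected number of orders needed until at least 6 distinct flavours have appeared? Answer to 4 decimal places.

7.3389

Going from k to k+1 distinct takes a geometric number of orders with mean 15/(15-k).
Sum over k = 0,...,5: E = 15/15 + 15/14 + 15/13 + 15/12 + 15/11 + 15/10 = 7.33891.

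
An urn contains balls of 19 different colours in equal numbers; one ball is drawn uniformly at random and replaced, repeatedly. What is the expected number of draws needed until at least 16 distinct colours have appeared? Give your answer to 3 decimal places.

With k distinct colours already seen, the next new one arrives after an expected 19/(19-k) draws.
Sum over k = 0,...,15: E = 19/19 + 19/18 + 19/17 + ... + 19/5 + 19/4 = 32.5737.

32.574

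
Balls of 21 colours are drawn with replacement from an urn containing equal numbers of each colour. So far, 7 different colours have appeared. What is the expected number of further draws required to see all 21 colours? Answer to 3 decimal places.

68.283

From k distinct to k+1 distinct takes on average 21/(21-k) draws.
Sum over k = 7,...,20: E = 21/14 + 21/13 + 21/12 + ... + 21/2 + 21/1 = 68.2828.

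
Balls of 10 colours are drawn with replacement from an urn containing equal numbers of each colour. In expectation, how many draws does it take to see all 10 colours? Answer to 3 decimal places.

After k distinct colours have appeared, the next draw gives a new one with probability (10-k)/10, so the expected wait for the (k+1)-th is 10/(10-k).
E[T] = 10/10 + 10/9 + 10/8 + ... + 10/2 + 10/1 = 10·H_{10}.
H_{10} = 2.9290, so E[T] = 29.2897.

29.290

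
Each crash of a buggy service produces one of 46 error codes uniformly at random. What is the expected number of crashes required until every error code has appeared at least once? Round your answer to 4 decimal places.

Split into phases: going from k distinct to k+1 distinct takes on average 46/(46-k) crashes.
E[T] = 46/46 + 46/45 + 46/44 + ... + 46/2 + 46/1 = 46·H_{46}.
H_{46} = 4.41669, so E[T] = 203.16761.

203.1676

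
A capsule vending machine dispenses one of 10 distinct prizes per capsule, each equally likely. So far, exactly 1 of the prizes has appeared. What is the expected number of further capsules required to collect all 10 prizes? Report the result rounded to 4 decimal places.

With k distinct prizes already seen, the next new one takes an expected 10/(10-k) capsules.
Sum over k = 1,...,9: E = 10/9 + 10/8 + 10/7 + ... + 10/2 + 10/1 = 28.28968.

28.2897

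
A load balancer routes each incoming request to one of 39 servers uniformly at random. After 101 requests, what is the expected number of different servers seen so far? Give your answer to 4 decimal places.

For each server, P(seen in 101 requests) = 1 - (38/39)^101 = 0.92745.
By linearity of expectation, E[distinct seen] = 39·(1 - (38/39)^101) = 36.17068.

36.1707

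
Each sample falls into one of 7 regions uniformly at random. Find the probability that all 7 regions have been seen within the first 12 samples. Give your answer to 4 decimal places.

By inclusion–exclusion over which regions are missing,
P(all seen) = Σ_{j=0}^{7} (-1)^j C(7,j)((7-j)/7)^12
= 1.00000 - 1.10087 + 0.37041 - 0.04242 + 0.00134 - 0.00001 + 0.00000 - 0.00000
= 0.22845.

0.2285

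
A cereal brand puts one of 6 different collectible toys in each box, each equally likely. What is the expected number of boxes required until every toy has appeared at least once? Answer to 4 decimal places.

14.7000

Split into phases: going from k distinct to k+1 distinct takes on average 6/(6-k) boxes.
E[T] = 6/6 + 6/5 + 6/4 + 6/3 + 6/2 + 6/1 = 6·H_{6}.
H_{6} = 2.45000, so E[T] = 14.70000.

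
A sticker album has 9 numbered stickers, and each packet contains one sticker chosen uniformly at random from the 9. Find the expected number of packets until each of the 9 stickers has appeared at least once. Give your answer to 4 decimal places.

Split into phases: going from k distinct to k+1 distinct takes on average 9/(9-k) packets.
E[T] = 9/9 + 9/8 + 9/7 + ... + 9/2 + 9/1 = 9·H_{9}.
H_{9} = 2.82897, so E[T] = 25.46071.

25.4607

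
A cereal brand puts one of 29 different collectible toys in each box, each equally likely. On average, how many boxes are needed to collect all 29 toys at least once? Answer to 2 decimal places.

114.89

After k distinct toys have appeared, the next box gives a new one with probability (29-k)/29, so the expected wait for the (k+1)-th is 29/(29-k).
E[T] = 29/29 + 29/28 + 29/27 + ... + 29/2 + 29/1 = 29·H_{29}.
H_{29} = 3.962, so E[T] = 114.888.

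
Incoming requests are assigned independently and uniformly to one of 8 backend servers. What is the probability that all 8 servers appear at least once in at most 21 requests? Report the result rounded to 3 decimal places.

By inclusion–exclusion over which servers are missing,
P(all seen) = Σ_{j=0}^{8} (-1)^j C(8,j)((8-j)/8)^21
= 1.0000 - 0.4845 + 0.0666 - 0.0029 + 0.0000 - 0.0000 + 0.0000 - 0.0000 + 0.0000
= 0.5793.

0.579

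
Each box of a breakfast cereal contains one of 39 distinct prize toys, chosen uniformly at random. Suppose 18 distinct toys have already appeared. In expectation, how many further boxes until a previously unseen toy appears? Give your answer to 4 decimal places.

The number of boxes until the next new toy is geometric with success probability 21/39, so its mean is 39/21.
E = 39/21 = 1.85714.

1.8571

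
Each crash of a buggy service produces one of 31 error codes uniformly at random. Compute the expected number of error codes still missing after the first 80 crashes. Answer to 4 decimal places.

For each error code, P(unseen after 80) = (30/31)^80 = 0.07257.
By linearity of expectation, E[unseen] = 31·(30/31)^80 = 2.24971.

2.2497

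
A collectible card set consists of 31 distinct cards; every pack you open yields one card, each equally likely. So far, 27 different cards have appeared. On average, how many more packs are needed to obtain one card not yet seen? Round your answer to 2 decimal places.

Each pack yields a new card with probability (31-27)/31 = 4/31, so the wait is geometric with mean 31/4.
E = 31/4 = 7.750.

7.75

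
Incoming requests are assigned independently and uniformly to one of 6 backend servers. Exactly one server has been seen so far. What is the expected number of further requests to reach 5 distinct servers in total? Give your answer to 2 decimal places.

From k distinct to k+1 distinct takes on average 6/(6-k) requests.
Sum over k = 1,...,4: E = 6/5 + 6/4 + 6/3 + 6/2 = 7.700.

7.70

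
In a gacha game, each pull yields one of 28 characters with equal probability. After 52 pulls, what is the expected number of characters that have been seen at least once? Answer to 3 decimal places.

23.775

For each character, P(seen in 52 pulls) = 1 - (27/28)^52 = 0.8491.
By linearity of expectation, E[distinct seen] = 28·(1 - (27/28)^52) = 23.7747.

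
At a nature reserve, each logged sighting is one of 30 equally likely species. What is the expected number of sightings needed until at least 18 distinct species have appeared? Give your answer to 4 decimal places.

Going from k to k+1 distinct takes a geometric number of sightings with mean 30/(30-k).
Sum over k = 0,...,17: E = 30/30 + 30/29 + 30/28 + ... + 30/14 + 30/13 = 26.75329.

26.7533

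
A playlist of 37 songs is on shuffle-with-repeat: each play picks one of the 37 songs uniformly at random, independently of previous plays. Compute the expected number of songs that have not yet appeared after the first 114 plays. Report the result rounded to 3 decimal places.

For each song, P(unseen after 114) = (36/37)^114 = 0.0440.
By linearity of expectation, E[unseen] = 37·(36/37)^114 = 1.6281.

1.628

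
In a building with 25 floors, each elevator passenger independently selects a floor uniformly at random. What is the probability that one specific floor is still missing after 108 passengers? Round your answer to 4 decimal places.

0.0122

Each passenger misses the fixed floor with probability (25-1)/25 = 24/25, independently.
P(still missing after 108) = (24/25)^108 = 0.01217.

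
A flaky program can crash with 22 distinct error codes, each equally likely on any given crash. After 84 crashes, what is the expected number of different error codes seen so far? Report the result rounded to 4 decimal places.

21.5581

For each error code, P(seen in 84 crashes) = 1 - (21/22)^84 = 0.97991.
By linearity of expectation, E[distinct seen] = 22·(1 - (21/22)^84) = 21.55809.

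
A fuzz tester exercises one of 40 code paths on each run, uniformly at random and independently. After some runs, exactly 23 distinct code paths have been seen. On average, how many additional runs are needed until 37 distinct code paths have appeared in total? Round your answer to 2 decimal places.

64.25

From k distinct to k+1 distinct takes on average 40/(40-k) runs.
Sum over k = 23,...,36: E = 40/17 + 40/16 + 40/15 + ... + 40/5 + 40/4 = 64.249.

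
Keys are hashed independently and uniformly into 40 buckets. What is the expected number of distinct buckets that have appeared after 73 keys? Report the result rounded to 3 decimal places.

33.699

For each bucket, P(seen in 73 keys) = 1 - (39/40)^73 = 0.8425.
By linearity of expectation, E[distinct seen] = 40·(1 - (39/40)^73) = 33.6992.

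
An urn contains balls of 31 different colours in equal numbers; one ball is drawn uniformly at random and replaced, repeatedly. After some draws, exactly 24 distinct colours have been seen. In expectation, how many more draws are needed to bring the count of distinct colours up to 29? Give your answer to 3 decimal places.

33.879

The wait to go from k to k+1 distinct colours is geometric with mean 31/(31-k).
Sum over k = 24,...,28: E = 31/7 + 31/6 + 31/5 + 31/4 + 31/3 = 33.8786.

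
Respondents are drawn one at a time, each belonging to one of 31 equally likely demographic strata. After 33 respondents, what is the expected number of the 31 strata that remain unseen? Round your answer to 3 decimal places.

For each stratum, P(unseen after 33) = (30/31)^33 = 0.3389.
By linearity of expectation, E[unseen] = 31·(30/31)^33 = 10.5058.

10.506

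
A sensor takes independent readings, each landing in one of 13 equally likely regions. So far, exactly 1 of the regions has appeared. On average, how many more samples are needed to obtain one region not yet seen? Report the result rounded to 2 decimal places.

1.08

The number of samples until the next new region is geometric with success probability 12/13, so its mean is 13/12.
E = 13/12 = 1.083.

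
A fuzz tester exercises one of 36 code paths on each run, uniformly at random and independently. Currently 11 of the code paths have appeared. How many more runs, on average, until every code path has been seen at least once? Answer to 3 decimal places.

With k distinct code paths already seen, the next new one takes an expected 36/(36-k) runs.
Sum over k = 11,...,35: E = 36/25 + 36/24 + 36/23 + ... + 36/2 + 36/1 = 137.3745.

137.374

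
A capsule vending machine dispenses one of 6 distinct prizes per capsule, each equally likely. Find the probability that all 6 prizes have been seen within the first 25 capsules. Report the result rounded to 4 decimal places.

By inclusion–exclusion over which prizes are missing,
P(all seen) = Σ_{j=0}^{6} (-1)^j C(6,j)((6-j)/6)^25
= 1.00000 - 0.06290 + 0.00059 - 0.00000 + 0.00000 - 0.00000 + 0.00000
= 0.93770.

0.9377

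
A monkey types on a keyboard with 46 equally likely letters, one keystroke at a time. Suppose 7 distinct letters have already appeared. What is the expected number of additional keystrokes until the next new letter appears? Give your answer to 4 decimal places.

Each keystroke yields a new letter with probability (46-7)/46 = 39/46, so the wait is geometric with mean 46/39.
E = 46/39 = 1.17949.

1.1795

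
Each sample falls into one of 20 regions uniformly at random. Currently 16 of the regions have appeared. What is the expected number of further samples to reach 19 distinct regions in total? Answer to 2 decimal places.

21.67

The wait to go from k to k+1 distinct regions is geometric with mean 20/(20-k).
Sum over k = 16,...,18: E = 20/4 + 20/3 + 20/2 = 21.667.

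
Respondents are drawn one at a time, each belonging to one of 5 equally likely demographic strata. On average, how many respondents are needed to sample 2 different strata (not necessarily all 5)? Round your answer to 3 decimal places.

Going from k to k+1 distinct takes a geometric number of respondents with mean 5/(5-k).
Sum over k = 0,...,1: E = 5/5 + 5/4 = 2.2500.

2.250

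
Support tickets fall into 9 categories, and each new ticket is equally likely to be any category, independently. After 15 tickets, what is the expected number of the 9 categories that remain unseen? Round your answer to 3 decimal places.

For each category, P(unseen after 15) = (8/9)^15 = 0.1709.
By linearity of expectation, E[unseen] = 9·(8/9)^15 = 1.5380.

1.538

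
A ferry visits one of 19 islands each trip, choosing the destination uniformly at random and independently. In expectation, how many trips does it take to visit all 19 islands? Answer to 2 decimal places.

Split into phases: going from k distinct to k+1 distinct takes on average 19/(19-k) trips.
E[T] = 19/19 + 19/18 + 19/17 + ... + 19/2 + 19/1 = 19·H_{19}.
H_{19} = 3.548, so E[T] = 67.407.

67.41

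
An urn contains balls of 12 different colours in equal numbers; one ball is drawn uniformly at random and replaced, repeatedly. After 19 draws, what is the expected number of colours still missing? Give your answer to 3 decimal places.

2.297

For each colour, P(unseen after 19) = (11/12)^19 = 0.1914.
By linearity of expectation, E[unseen] = 12·(11/12)^19 = 2.2972.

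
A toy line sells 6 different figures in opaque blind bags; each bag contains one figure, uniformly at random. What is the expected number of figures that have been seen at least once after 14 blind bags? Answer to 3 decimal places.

For each figure, P(seen in 14 blind bags) = 1 - (5/6)^14 = 0.9221.
By linearity of expectation, E[distinct seen] = 6·(1 - (5/6)^14) = 5.5327.

5.533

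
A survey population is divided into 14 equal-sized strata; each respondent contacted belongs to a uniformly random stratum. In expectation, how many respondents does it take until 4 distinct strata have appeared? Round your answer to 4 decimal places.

4.5163

Going from k to k+1 distinct takes a geometric number of respondents with mean 14/(14-k).
Sum over k = 0,...,3: E = 14/14 + 14/13 + 14/12 + 14/11 = 4.51632.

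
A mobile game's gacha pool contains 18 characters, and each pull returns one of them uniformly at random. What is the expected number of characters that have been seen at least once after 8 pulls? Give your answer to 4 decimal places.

For each character, P(seen in 8 pulls) = 1 - (17/18)^8 = 0.36699.
By linearity of expectation, E[distinct seen] = 18·(1 - (17/18)^8) = 6.60580.

6.6058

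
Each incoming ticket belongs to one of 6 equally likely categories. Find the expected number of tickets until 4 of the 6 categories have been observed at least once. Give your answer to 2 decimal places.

Going from k to k+1 distinct takes a geometric number of tickets with mean 6/(6-k).
Sum over k = 0,...,3: E = 6/6 + 6/5 + 6/4 + 6/3 = 5.700.

5.70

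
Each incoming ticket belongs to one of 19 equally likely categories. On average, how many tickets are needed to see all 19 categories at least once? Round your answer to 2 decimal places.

The wait to go from k to k+1 distinct categories is geometric with mean 19/(19-k).
E[T] = 19/19 + 19/18 + 19/17 + ... + 19/2 + 19/1 = 19·H_{19}.
H_{19} = 3.548, so E[T] = 67.407.

67.41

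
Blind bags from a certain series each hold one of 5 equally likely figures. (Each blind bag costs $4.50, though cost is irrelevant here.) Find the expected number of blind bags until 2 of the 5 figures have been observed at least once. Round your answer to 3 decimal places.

With k distinct figures already seen, the next new one arrives after an expected 5/(5-k) blind bags.
Sum over k = 0,...,1: E = 5/5 + 5/4 = 2.2500.

2.250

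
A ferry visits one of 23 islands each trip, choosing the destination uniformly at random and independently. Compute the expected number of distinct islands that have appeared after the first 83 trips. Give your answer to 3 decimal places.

For each island, P(seen in 83 trips) = 1 - (22/23)^83 = 0.9750.
By linearity of expectation, E[distinct seen] = 23·(1 - (22/23)^83) = 22.4254.

22.425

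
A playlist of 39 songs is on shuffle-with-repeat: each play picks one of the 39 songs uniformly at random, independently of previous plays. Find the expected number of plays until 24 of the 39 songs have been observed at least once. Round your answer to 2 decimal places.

36.48

With k distinct songs already seen, the next new one arrives after an expected 39/(39-k) plays.
Sum over k = 0,...,23: E = 39/39 + 39/38 + 39/37 + ... + 39/17 + 39/16 = 36.477.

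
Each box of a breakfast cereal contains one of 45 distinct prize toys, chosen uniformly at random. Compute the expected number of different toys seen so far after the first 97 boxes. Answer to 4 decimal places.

For each toy, P(seen in 97 boxes) = 1 - (44/45)^97 = 0.88694.
By linearity of expectation, E[distinct seen] = 45·(1 - (44/45)^97) = 39.91245.

39.9125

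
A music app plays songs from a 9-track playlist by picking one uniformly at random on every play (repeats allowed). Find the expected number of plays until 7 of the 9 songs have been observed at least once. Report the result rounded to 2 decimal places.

With k distinct songs already seen, the next new one arrives after an expected 9/(9-k) plays.
Sum over k = 0,...,6: E = 9/9 + 9/8 + 9/7 + ... + 9/4 + 9/3 = 11.961.

11.96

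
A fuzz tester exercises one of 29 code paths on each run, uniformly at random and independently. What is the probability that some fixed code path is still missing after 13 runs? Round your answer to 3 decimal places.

0.634

On each run the fixed code path fails to appear with probability 28/29.
P(still missing after 13) = (28/29)^13 = 0.6337.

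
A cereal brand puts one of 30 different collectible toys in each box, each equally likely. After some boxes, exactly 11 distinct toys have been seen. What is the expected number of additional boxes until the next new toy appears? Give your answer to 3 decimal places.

Each box yields a new toy with probability (30-11)/30 = 19/30, so the wait is geometric with mean 30/19.
E = 30/19 = 1.5789.

1.579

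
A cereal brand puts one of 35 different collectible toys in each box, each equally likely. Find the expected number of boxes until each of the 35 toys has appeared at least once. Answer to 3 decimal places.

145.137

Split into phases: going from k distinct to k+1 distinct takes on average 35/(35-k) boxes.
E[T] = 35/35 + 35/34 + 35/33 + ... + 35/2 + 35/1 = 35·H_{35}.
H_{35} = 4.1468, so E[T] = 145.1373.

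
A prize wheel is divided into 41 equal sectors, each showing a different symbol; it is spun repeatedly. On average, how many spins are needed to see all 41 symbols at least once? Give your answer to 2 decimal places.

After k distinct symbols have appeared, the next spin gives a new one with probability (41-k)/41, so the expected wait for the (k+1)-th is 41/(41-k).
E[T] = 41/41 + 41/40 + 41/39 + ... + 41/2 + 41/1 = 41·H_{41}.
H_{41} = 4.303, so E[T] = 176.420.

176.42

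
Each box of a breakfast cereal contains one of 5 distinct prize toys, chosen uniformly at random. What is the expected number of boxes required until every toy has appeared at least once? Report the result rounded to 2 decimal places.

Split into phases: going from k distinct to k+1 distinct takes on average 5/(5-k) boxes.
E[T] = 5/5 + 5/4 + 5/3 + 5/2 + 5/1 = 5·H_{5}.
H_{5} = 2.283, so E[T] = 11.417.

11.42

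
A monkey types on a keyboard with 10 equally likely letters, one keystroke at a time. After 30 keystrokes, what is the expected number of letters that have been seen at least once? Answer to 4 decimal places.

9.5761

For each letter, P(seen in 30 keystrokes) = 1 - (9/10)^30 = 0.95761.
By linearity of expectation, E[distinct seen] = 10·(1 - (9/10)^30) = 9.57609.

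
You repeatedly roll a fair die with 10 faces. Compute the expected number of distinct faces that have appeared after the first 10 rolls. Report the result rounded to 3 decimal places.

6.513

For each face, P(seen in 10 rolls) = 1 - (9/10)^10 = 0.6513.
By linearity of expectation, E[distinct seen] = 10·(1 - (9/10)^10) = 6.5132.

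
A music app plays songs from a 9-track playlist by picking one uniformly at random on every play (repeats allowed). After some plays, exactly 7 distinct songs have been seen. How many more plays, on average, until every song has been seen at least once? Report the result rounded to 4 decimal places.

From k distinct to k+1 distinct takes on average 9/(9-k) plays.
Sum over k = 7,...,8: E = 9/2 + 9/1 = 13.50000.

13.5000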